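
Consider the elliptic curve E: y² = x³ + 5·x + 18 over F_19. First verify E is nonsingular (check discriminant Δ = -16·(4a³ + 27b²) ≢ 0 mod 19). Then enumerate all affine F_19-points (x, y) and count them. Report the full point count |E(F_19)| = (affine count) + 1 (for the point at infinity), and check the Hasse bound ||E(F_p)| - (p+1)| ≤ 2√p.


Affine points = {(1, 9), (1, 10), (2, 6), (2, 13), (4, 8), (4, 11), (5, 4), (5, 15), (6, 6), (6, 13), (7, 4), (7, 15), (8, 0), (10, 2), (10, 17), (11, 6), (11, 13), (12, 1), (12, 18), (13, 0), (14, 1), (14, 18), (17, 0)}; affine count = 23; |E(F_19)| = 24.

Discriminant check: Δ ∝ 4a³ + 27b² = 4·5³ + 27·18² = 4·125 + 27·324 ≡ 14 (mod 19). Nonzero ⇒ E is nonsingular.
For each x ∈ F_19, compute rhs = x³ + 5·x + 18 mod 19, then count y ∈ F_19 with y² ≡ rhs.
  x = 0: rhs = 18, matching y values: none (0 points).
  x = 1: rhs = 5, matching y values: 9, 10 (2 points).
  x = 2: rhs = 17, matching y values: 6, 13 (2 points).
  x = 3: rhs = 3, matching y values: none (0 points).
  x = 4: rhs = 7, matching y values: 8, 11 (2 points).
  x = 5: rhs = 16, matching y values: 4, 15 (2 points).
  x = 6: rhs = 17, matching y values: 6, 13 (2 points).
  x = 7: rhs = 16, matching y values: 4, 15 (2 points).
  x = 8: rhs = 0, matching y values: 0 (1 points).
  x = 9: rhs = 13, matching y values: none (0 points).
  x = 10: rhs = 4, matching y values: 2, 17 (2 points).
  x = 11: rhs = 17, matching y values: 6, 13 (2 points).
  x = 12: rhs = 1, matching y values: 1, 18 (2 points).
  x = 13: rhs = 0, matching y values: 0 (1 points).
  x = 14: rhs = 1, matching y values: 1, 18 (2 points).
  x = 15: rhs = 10, matching y values: none (0 points).
  x = 16: rhs = 14, matching y values: none (0 points).
  x = 17: rhs = 0, matching y values: 0 (1 points).
  x = 18: rhs = 12, matching y values: none (0 points).
Total affine count: 23.
Full point count |E(F_19)| = 23 + 1 = 24.
Hasse bound: |24 − (19+1)| = |4| = 4 ≤ 2√19 ≈ 8.7178 ✓.


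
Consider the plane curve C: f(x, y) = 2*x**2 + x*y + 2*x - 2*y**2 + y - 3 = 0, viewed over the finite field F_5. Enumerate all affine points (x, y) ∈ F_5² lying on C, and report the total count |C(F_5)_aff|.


Affine F_5-points: {(2, 1), (2, 3), (3, 3), (3, 4), (4, 1), (4, 4)}; count = 6.

For each of the 25 pairs (x, y) ∈ F_5², evaluate f(x, y) mod 5. Record the zeros.
  x = 0: [0↦2, 1↦1, 2↦1, 3↦2, 4↦4]  zeros at y ∈ ∅
  x = 1: [0↦1, 1↦1, 2↦2, 3↦4, 4↦2]  zeros at y ∈ ∅
  x = 2: [0↦4, 1↦0, 2↦2, 3↦0, 4↦4]  zeros at y ∈ {1, 3}
  x = 3: [0↦1, 1↦3, 2↦1, 3↦0, 4↦0]  zeros at y ∈ {3, 4}
  x = 4: [0↦2, 1↦0, 2↦4, 3↦4, 4↦0]  zeros at y ∈ {1, 4}
Collecting zeros: affine points = {(2, 1), (2, 3), (3, 3), (3, 4), (4, 1), (4, 4)}.
Total count |C(F_5)_aff| = 6.


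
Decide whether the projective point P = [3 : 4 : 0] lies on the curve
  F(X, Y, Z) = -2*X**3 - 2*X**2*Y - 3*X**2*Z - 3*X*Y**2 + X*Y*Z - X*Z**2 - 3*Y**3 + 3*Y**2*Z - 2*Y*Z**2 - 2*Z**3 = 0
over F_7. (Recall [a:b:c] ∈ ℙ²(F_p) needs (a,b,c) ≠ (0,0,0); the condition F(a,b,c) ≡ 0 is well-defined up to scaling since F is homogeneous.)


F(3,4,0) ≡ 0 (mod 7); P is on the curve.

Evaluate F(3, 4, 0) term-by-term (mod 7).
  -2*X**3 ↦ -2·27·1·1 = -54
  -2*X**2*Y ↦ -2·9·4·1 = -72
  -3*X**2*Z ↦ -3·9·1·0 = 0
  -3*X*Y**2 ↦ -3·3·16·1 = -144
  X*Y*Z ↦ 1·3·4·0 = 0
  -X*Z**2 ↦ -1·3·1·0 = 0
  -3*Y**3 ↦ -3·1·64·1 = -192
  3*Y**2*Z ↦ 3·1·16·0 = 0
  -2*Y*Z**2 ↦ -2·1·4·0 = 0
  -2*Z**3 ↦ -2·1·1·0 = 0
Sum: F(3, 4, 0) = (-54) + (-72) + (0) + (-144) + (0) + (0) + (-192) + (0) + (0) + (0) = -462.
Reducing mod 7: -462 ≡ 0 (mod 7).
Since F(a, b, c) ≡ 0 (mod 7), P lies on the curve.


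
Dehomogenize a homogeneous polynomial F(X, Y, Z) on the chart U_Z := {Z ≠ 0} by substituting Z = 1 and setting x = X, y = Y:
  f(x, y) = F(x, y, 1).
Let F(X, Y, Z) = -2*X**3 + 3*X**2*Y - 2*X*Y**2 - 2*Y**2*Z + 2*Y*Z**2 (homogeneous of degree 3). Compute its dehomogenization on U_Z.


f(x, y) = -2*x**3 + 3*x**2*y - 2*x*y**2 - 2*y**2 + 2*y

On U_Z we set Z = 1. Each monomial c·X^i·Y^j·Z^k in F becomes c·x^i·y^j·1^k = c·x^i·y^j.
Substituting Z = 1: F(X, Y, 1) = -2*x**3 + 3*x**2*y - 2*x*y**2 - 2*y**2 + 2*y.
Note: deg(f) ≤ deg(F) = 3; strict inequality happens when F is divisible by Z (lost terms).


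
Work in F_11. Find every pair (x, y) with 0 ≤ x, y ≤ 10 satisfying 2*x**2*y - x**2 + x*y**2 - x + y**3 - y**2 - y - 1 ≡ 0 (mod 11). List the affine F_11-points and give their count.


Affine F_11-points: {(0, 7), (0, 9), (1, 8), (5, 9), (5, 10), (6, 3), (6, 4), (6, 10), (7, 6), (8, 8), (9, 7), (10, 3)}; count = 12.

For each of the 121 pairs (x, y) ∈ F_11², evaluate f(x, y) mod 11. Record the zeros.
  x = 0: [0↦10, 1↦9, 2↦1, 3↦3, 4↦10, 5↦6, 6↦8, 7↦0, 8↦10, 9↦0, 10↦9]  zeros at y ∈ {7, 9}
  x = 1: [0↦8, 1↦10, 2↦7, 3↦5, 4↦10, 5↦6, 6↦10, 7↦6, 8↦0, 9↦9, 10↦6]  zeros at y ∈ {8}
  x = 2: [0↦4, 1↦2, 2↦8, 3↦6, 4↦2, 5↦2, 6↦1, 7↦5, 8↦9, 9↦8, 10↦8]  zeros at y ∈ ∅
  x = 3: [0↦9, 1↦7, 2↦4, 3↦6, 4↦8, 5↦5, 6↦3, 7↦8, 8↦4, 9↦8, 10↦4]  zeros at y ∈ ∅
  x = 4: [0↦1, 1↦3, 2↦6, 3↦5, 4↦6, 5↦4, 6↦5, 7↦4, 8↦7, 9↦9, 10↦5]  zeros at y ∈ ∅
  x = 5: [0↦2, 1↦1, 2↦3, 3↦3, 4↦7, 5↦10, 6↦7, 7↦4, 8↦7, 9↦0, 10↦0]  zeros at y ∈ {9, 10}
  x = 6: [0↦1, 1↦1, 2↦6, 3↦0, 4↦0, 5↦1, 6↦9, 7↦8, 8↦4, 9↦3, 10↦0]  zeros at y ∈ {3, 4, 10}
  x = 7: [0↦9, 1↦3, 2↦4, 3↦7, 4↦7, 5↦10, 6↦0, 7↦5, 8↦9, 9↦7, 10↦5]  zeros at y ∈ {6}
  x = 8: [0↦4, 1↦7, 2↦8, 3↦2, 4↦6, 5↦4, 6↦2, 7↦6, 8↦0, 9↦1, 10↦4]  zeros at y ∈ {8}
  x = 9: [0↦8, 1↦2, 2↦7, 3↦7, 4↦8, 5↦5, 6↦4, 7↦0, 8↦10, 9↦7, 10↦8]  zeros at y ∈ {7}
  x = 10: [0↦10, 1↦10, 2↦1, 3↦0, 4↦2, 5↦2, 6↦6, 7↦9, 8↦6, 9↦3, 10↦6]  zeros at y ∈ {3}
Collecting zeros: affine points = {(0, 7), (0, 9), (1, 8), (5, 9), (5, 10), (6, 3), (6, 4), (6, 10), (7, 6), (8, 8), (9, 7), (10, 3)}.
Total count |C(F_11)_aff| = 12.


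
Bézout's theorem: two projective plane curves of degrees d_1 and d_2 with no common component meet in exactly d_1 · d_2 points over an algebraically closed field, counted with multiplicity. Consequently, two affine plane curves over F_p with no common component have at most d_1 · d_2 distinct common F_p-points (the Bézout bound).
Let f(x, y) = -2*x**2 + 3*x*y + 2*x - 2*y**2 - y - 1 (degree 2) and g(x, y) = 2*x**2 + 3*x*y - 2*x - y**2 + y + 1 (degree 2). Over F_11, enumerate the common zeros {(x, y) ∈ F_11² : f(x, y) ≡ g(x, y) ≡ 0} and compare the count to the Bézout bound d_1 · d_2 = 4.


Common zeros: ∅; count = 0; Bézout bound = 4.

deg(f) = 2, deg(g) = 2, so Bézout bound = 4.
Scan x ∈ F_11. For each x, list the y ∈ F_11 with f(x, y) ≡ 0 and those with g(x, y) ≡ 0 (mod 11); the common zeros in that column are the intersection.
  x = 0: f ≡ 0 at y ∈ {2, 3}; g ≡ 0 at y ∈ {4, 8}; common: ∅.
  x = 1: f ≡ 0 at y ∈ ∅; g ≡ 0 at y ∈ {6, 9}; common: ∅.
  x = 2: f ≡ 0 at y ∈ ∅; g ≡ 0 at y ∈ {1, 6}; common: ∅.
  x = 3: f ≡ 0 at y ∈ {7, 8}; g ≡ 0 at y ∈ {1, 9}; common: ∅.
  x = 4: f ≡ 0 at y ∈ {2, 9}; g ≡ 0 at y ∈ {3, 10}; common: ∅.
  x = 5: f ≡ 0 at y ∈ {9}; g ≡ 0 at y ∈ ∅; common: ∅.
  x = 6: f ≡ 0 at y ∈ ∅; g ≡ 0 at y ∈ {4}; common: ∅.
  x = 7: f ≡ 0 at y ∈ ∅; g ≡ 0 at y ∈ ∅; common: ∅.
  x = 8: f ≡ 0 at y ∈ ∅; g ≡ 0 at y ∈ ∅; common: ∅.
  x = 9: f ≡ 0 at y ∈ {1}; g ≡ 0 at y ∈ {3}; common: ∅.
  x = 10: f ≡ 0 at y ∈ {1, 8}; g ≡ 0 at y ∈ ∅; common: ∅.
Collecting: common zeros = ∅, so the count is 0.
Comparison with the Bézout bound: 0 ≤ 4 = deg(f)·deg(g), as expected for curves with no common component (the affine F_11-count falls short of the bound because intersections may lie at infinity, over extension fields, or carry multiplicity).


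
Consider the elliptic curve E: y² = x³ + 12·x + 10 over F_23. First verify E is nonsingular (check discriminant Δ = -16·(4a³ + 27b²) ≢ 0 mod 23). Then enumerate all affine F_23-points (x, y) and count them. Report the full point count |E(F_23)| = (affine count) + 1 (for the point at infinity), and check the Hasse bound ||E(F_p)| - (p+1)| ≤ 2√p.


Affine points = {(1, 0), (3, 2), (3, 21), (7, 0), (10, 7), (10, 16), (11, 1), (11, 22), (14, 1), (14, 22), (15, 0), (18, 3), (18, 20), (19, 6), (19, 17), (20, 4), (20, 19), (21, 1), (21, 22)}; affine count = 19; |E(F_23)| = 20.

Discriminant check: Δ ∝ 4a³ + 27b² = 4·12³ + 27·10² = 4·1728 + 27·100 ≡ 21 (mod 23). Nonzero ⇒ E is nonsingular.
For each x ∈ F_23, compute rhs = x³ + 12·x + 10 mod 23, then count y ∈ F_23 with y² ≡ rhs.
  x = 0: rhs = 10, matching y values: none (0 points).
  x = 1: rhs = 0, matching y values: 0 (1 points).
  x = 2: rhs = 19, matching y values: none (0 points).
  x = 3: rhs = 4, matching y values: 2, 21 (2 points).
  x = 4: rhs = 7, matching y values: none (0 points).
  x = 5: rhs = 11, matching y values: none (0 points).
  x = 6: rhs = 22, matching y values: none (0 points).
  x = 7: rhs = 0, matching y values: 0 (1 points).
  x = 8: rhs = 20, matching y values: none (0 points).
  x = 9: rhs = 19, matching y values: none (0 points).
  x = 10: rhs = 3, matching y values: 7, 16 (2 points).
  x = 11: rhs = 1, matching y values: 1, 22 (2 points).
  x = 12: rhs = 19, matching y values: none (0 points).
  x = 13: rhs = 17, matching y values: none (0 points).
  x = 14: rhs = 1, matching y values: 1, 22 (2 points).
  x = 15: rhs = 0, matching y values: 0 (1 points).
  x = 16: rhs = 20, matching y values: none (0 points).
  x = 17: rhs = 21, matching y values: none (0 points).
  x = 18: rhs = 9, matching y values: 3, 20 (2 points).
  x = 19: rhs = 13, matching y values: 6, 17 (2 points).
  x = 20: rhs = 16, matching y values: 4, 19 (2 points).
  x = 21: rhs = 1, matching y values: 1, 22 (2 points).
  x = 22: rhs = 20, matching y values: none (0 points).
Total affine count: 19.
Full point count |E(F_23)| = 19 + 1 = 20.
Hasse bound: |20 − (23+1)| = |-4| = 4 ≤ 2√23 ≈ 9.5917 ✓.


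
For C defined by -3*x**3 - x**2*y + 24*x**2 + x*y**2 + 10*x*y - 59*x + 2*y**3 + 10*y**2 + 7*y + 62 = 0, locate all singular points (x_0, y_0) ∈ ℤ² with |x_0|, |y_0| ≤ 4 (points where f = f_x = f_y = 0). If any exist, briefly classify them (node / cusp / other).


Singular points: {(3, -2)}; classification: node.

Compute partial derivatives:
  f_x = -9*x**2 - 2*x*y + 48*x + y**2 + 10*y - 59.
  f_y = -x**2 + 2*x*y + 10*x + 6*y**2 + 20*y + 7.
Scan x_0 ∈ {−4, ..., 4}. For each x_0, f_y(x_0, y) is a polynomial in y; find its integer roots y ∈ {−4, ..., 4}, then test f_x and f at those candidates.
  x = -4: f_y(-4, y) = 6*y**2 + 12*y - 49; no integer root y with |y| ≤ 4.
  x = -3: f_y(-3, y) = 6*y**2 + 14*y - 32; no integer root y with |y| ≤ 4.
  x = -2: f_y(-2, y) = 6*y**2 + 16*y - 17; no integer root y with |y| ≤ 4.
  x = -1: f_y(-1, y) = 6*y**2 + 18*y - 4; no integer root y with |y| ≤ 4.
  x = 0: f_y(0, y) = 6*y**2 + 20*y + 7; no integer root y with |y| ≤ 4.
  x = 1: f_y(1, y) = 6*y**2 + 22*y + 16; vanishes at y ∈ {-1}. (1, -1): f_x = -27 ≠ 0.
  x = 2: f_y(2, y) = 6*y**2 + 24*y + 23; no integer root y with |y| ≤ 4.
  x = 3: f_y(3, y) = 6*y**2 + 26*y + 28; vanishes at y ∈ {-2}. (3, -2): f_x = 0, f = 0 — SINGULAR.
  x = 4: f_y(4, y) = 6*y**2 + 28*y + 31; no integer root y with |y| ≤ 4.
Only singular point on the grid: (3, -2).
Classify: substitute x = 3 + u, y = -2 + v and expand: f = -3*u**3 - u**2*v - u**2 + u*v**2 + 2*v**3 + v**2.
No constant or linear terms (consistent with a singular point). Quadratic part: -u**2 + v**2. Cubic part: -3*u**3 - u**2*v + u*v**2 + 2*v**3.
The quadratic part v**2 - u**2 = (v − u)(v + u) splits into two distinct linear factors, so there are two distinct tangent lines y − -2 = ±(x − 3) — this is a node (ordinary double point).
Classification: node.


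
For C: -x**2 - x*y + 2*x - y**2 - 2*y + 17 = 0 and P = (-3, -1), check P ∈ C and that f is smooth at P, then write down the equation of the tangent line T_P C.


Tangent line at P: 9*x + 3*y + 30 = 0.

Step 1: f(-3, -1) = 0, so P lies on C.
Step 2: partial derivatives
  f_x(x, y) = -2*x - y + 2, f_y(x, y) = -x - 2*y - 2.
  f_x(P) = 9, f_y(P) = 3 (gradient nonzero, so P is smooth).
Step 3: tangent line at P: 9·(x − -3) + 3·(y − -1) = 0.
Expanding: 9*x + 3*y + 30 = 0.


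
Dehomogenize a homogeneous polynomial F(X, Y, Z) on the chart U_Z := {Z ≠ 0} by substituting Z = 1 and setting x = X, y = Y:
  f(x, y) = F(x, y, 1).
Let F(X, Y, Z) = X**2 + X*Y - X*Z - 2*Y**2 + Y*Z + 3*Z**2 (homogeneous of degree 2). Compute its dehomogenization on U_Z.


f(x, y) = x**2 + x*y - x - 2*y**2 + y + 3

On U_Z we set Z = 1. Each monomial c·X^i·Y^j·Z^k in F becomes c·x^i·y^j·1^k = c·x^i·y^j.
Substituting Z = 1: F(X, Y, 1) = x**2 + x*y - x - 2*y**2 + y + 3.
Note: deg(f) ≤ deg(F) = 2; strict inequality happens when F is divisible by Z (lost terms).


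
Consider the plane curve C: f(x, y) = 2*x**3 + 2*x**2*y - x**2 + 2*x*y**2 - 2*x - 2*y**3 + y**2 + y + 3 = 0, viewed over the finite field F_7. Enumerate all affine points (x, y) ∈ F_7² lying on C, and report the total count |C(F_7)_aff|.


Affine F_7-points: {(0, 2), (0, 4), (0, 5), (3, 0), (4, 1), (6, 6)}; count = 6.

For each of the 49 pairs (x, y) ∈ F_7², evaluate f(x, y) mod 7. Record the zeros.
  x = 0: [0↦3, 1↦3, 2↦0, 3↦3, 4↦0, 5↦0, 6↦5]  zeros at y ∈ {2, 4, 5}
  x = 1: [0↦2, 1↦6, 2↦4, 3↦5, 4↦4, 5↦3, 6↦4]  zeros at y ∈ ∅
  x = 2: [0↦4, 1↦2, 2↦5, 3↦1, 4↦6, 5↦1, 6↦2]  zeros at y ∈ ∅
  x = 3: [0↦0, 1↦3, 2↦1, 3↦3, 4↦4, 5↦6, 6↦4]  zeros at y ∈ {0}
  x = 4: [0↦2, 1↦0, 2↦4, 3↦2, 4↦3, 5↦2, 6↦1]  zeros at y ∈ {1}
  x = 5: [0↦1, 1↦5, 2↦5, 3↦3, 4↦1, 5↦1, 6↦5]  zeros at y ∈ ∅
  x = 6: [0↦2, 1↦2, 2↦2, 3↦4, 4↦3, 5↦1, 6↦0]  zeros at y ∈ {6}
Collecting zeros: affine points = {(0, 2), (0, 4), (0, 5), (3, 0), (4, 1), (6, 6)}.
Total count |C(F_7)_aff| = 6.


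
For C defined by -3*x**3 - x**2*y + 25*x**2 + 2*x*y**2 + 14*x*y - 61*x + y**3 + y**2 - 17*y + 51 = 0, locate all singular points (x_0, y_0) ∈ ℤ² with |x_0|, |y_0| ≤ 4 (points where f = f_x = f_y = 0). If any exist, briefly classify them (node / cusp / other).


Singular points: {(3, -2)}; classification: cusp.

Compute partial derivatives:
  f_x = -9*x**2 - 2*x*y + 50*x + 2*y**2 + 14*y - 61.
  f_y = -x**2 + 4*x*y + 14*x + 3*y**2 + 2*y - 17.
Scan x_0 ∈ {−4, ..., 4}. For each x_0, f_y(x_0, y) is a polynomial in y; find its integer roots y ∈ {−4, ..., 4}, then test f_x and f at those candidates.
  x = -4: f_y(-4, y) = 3*y**2 - 14*y - 89; no integer root y with |y| ≤ 4.
  x = -3: f_y(-3, y) = 3*y**2 - 10*y - 68; no integer root y with |y| ≤ 4.
  x = -2: f_y(-2, y) = 3*y**2 - 6*y - 49; no integer root y with |y| ≤ 4.
  x = -1: f_y(-1, y) = 3*y**2 - 2*y - 32; no integer root y with |y| ≤ 4.
  x = 0: f_y(0, y) = 3*y**2 + 2*y - 17; no integer root y with |y| ≤ 4.
  x = 1: f_y(1, y) = 3*y**2 + 6*y - 4; no integer root y with |y| ≤ 4.
  x = 2: f_y(2, y) = 3*y**2 + 10*y + 7; vanishes at y ∈ {-1}. (2, -1): f_x = -5 ≠ 0.
  x = 3: f_y(3, y) = 3*y**2 + 14*y + 16; vanishes at y ∈ {-2}. (3, -2): f_x = 0, f = 0 — SINGULAR.
  x = 4: f_y(4, y) = 3*y**2 + 18*y + 23; no integer root y with |y| ≤ 4.
Only singular point on the grid: (3, -2).
Classify: substitute x = 3 + u, y = -2 + v and expand: f = -3*u**3 - u**2*v + 2*u*v**2 + v**3 + v**2.
No constant or linear terms (consistent with a singular point). Quadratic part: v**2. Cubic part: -3*u**3 - u**2*v + 2*u*v**2 + v**3.
The quadratic part v**2 is a perfect square, so there is a single (double) tangent line v = 0, i.e. y = -2. Restricting the cubic part to that line (v = 0) leaves -3*u**3 ≠ 0, so f is not divisible by v and the branch is v² ≈ 3*u**3 to lowest order — this is a cusp.
Classification: cusp.


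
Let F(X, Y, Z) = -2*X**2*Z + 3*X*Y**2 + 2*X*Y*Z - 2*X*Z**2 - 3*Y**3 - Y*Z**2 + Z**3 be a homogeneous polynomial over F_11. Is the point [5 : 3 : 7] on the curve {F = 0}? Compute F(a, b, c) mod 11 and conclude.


F(5,3,7) ≡ 5 (mod 11); P is NOT on the curve.

Evaluate F(5, 3, 7) term-by-term (mod 11).
  -2*X**2*Z ↦ -2·25·1·7 = -350
  3*X*Y**2 ↦ 3·5·9·1 = 135
  2*X*Y*Z ↦ 2·5·3·7 = 210
  -2*X*Z**2 ↦ -2·5·1·49 = -490
  -3*Y**3 ↦ -3·1·27·1 = -81
  -Y*Z**2 ↦ -1·1·3·49 = -147
  Z**3 ↦ 1·1·1·343 = 343
Sum: F(5, 3, 7) = (-350) + (135) + (210) + (-490) + (-81) + (-147) + (343) = -380.
Reducing mod 11: -380 ≡ 5 (mod 11).
Since F(a, b, c) ≡ 5 ≠ 0 (mod 11), P does NOT lie on the curve.


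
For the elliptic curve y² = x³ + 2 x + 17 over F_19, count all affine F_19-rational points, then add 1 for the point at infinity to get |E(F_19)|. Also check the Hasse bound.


Affine points = {(0, 6), (0, 13), (1, 1), (1, 18), (5, 0), (6, 6), (6, 13), (9, 2), (9, 17), (10, 7), (10, 12), (13, 6), (13, 13), (17, 9), (17, 10)}; affine count = 15; |E(F_19)| = 16.

Discriminant check: Δ ∝ 4a³ + 27b² = 4·2³ + 27·17² = 4·8 + 27·289 ≡ 7 (mod 19). Nonzero ⇒ E is nonsingular.
For each x ∈ F_19, compute rhs = x³ + 2·x + 17 mod 19, then count y ∈ F_19 with y² ≡ rhs.
  x = 0: rhs = 17, matching y values: 6, 13 (2 points).
  x = 1: rhs = 1, matching y values: 1, 18 (2 points).
  x = 2: rhs = 10, matching y values: none (0 points).
  x = 3: rhs = 12, matching y values: none (0 points).
  x = 4: rhs = 13, matching y values: none (0 points).
  x = 5: rhs = 0, matching y values: 0 (1 points).
  x = 6: rhs = 17, matching y values: 6, 13 (2 points).
  x = 7: rhs = 13, matching y values: none (0 points).
  x = 8: rhs = 13, matching y values: none (0 points).
  x = 9: rhs = 4, matching y values: 2, 17 (2 points).
  x = 10: rhs = 11, matching y values: 7, 12 (2 points).
  x = 11: rhs = 2, matching y values: none (0 points).
  x = 12: rhs = 2, matching y values: none (0 points).
  x = 13: rhs = 17, matching y values: 6, 13 (2 points).
  x = 14: rhs = 15, matching y values: none (0 points).
  x = 15: rhs = 2, matching y values: none (0 points).
  x = 16: rhs = 3, matching y values: none (0 points).
  x = 17: rhs = 5, matching y values: 9, 10 (2 points).
  x = 18: rhs = 14, matching y values: none (0 points).
Total affine count: 15.
Full point count |E(F_19)| = 15 + 1 = 16.
Hasse bound: |16 − (19+1)| = |-4| = 4 ≤ 2√19 ≈ 8.7178 ✓.


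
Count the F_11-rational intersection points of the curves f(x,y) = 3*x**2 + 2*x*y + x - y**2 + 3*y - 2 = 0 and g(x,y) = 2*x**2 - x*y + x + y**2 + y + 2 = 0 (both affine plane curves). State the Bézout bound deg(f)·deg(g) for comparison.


Common zeros: ∅; count = 0; Bézout bound = 4.

deg(f) = 2, deg(g) = 2, so Bézout bound = 4.
Scan x ∈ F_11. For each x, list the y ∈ F_11 with f(x, y) ≡ 0 and those with g(x, y) ≡ 0 (mod 11); the common zeros in that column are the intersection.
  x = 0: f ≡ 0 at y ∈ {1, 2}; g ≡ 0 at y ∈ {4, 6}; common: ∅.
  x = 1: f ≡ 0 at y ∈ {8}; g ≡ 0 at y ∈ ∅; common: ∅.
  x = 2: f ≡ 0 at y ∈ {2, 5}; g ≡ 0 at y ∈ ∅; common: ∅.
  x = 3: f ≡ 0 at y ∈ ∅; g ≡ 0 at y ∈ {1}; common: ∅.
  x = 4: f ≡ 0 at y ∈ ∅; g ≡ 0 at y ∈ {7}; common: ∅.
  x = 5: f ≡ 0 at y ∈ ∅; g ≡ 0 at y ∈ ∅; common: ∅.
  x = 6: f ≡ 0 at y ∈ ∅; g ≡ 0 at y ∈ ∅; common: ∅.
  x = 7: f ≡ 0 at y ∈ ∅; g ≡ 0 at y ∈ {2, 4}; common: ∅.
  x = 8: f ≡ 0 at y ∈ {0, 8}; g ≡ 0 at y ∈ {1, 6}; common: ∅.
  x = 9: f ≡ 0 at y ∈ {5}; g ≡ 0 at y ∈ ∅; common: ∅.
  x = 10: f ≡ 0 at y ∈ {0, 1}; g ≡ 0 at y ∈ {2, 7}; common: ∅.
Collecting: common zeros = ∅, so the count is 0.
Comparison with the Bézout bound: 0 ≤ 4 = deg(f)·deg(g), as expected for curves with no common component (the affine F_11-count falls short of the bound because intersections may lie at infinity, over extension fields, or carry multiplicity).


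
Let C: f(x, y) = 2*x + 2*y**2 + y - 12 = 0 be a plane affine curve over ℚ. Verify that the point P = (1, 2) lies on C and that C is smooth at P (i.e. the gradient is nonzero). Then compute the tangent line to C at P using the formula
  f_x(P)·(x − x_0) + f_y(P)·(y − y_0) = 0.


Tangent line at P: 2*x + 9*y - 20 = 0.

Step 1: f(1, 2) = 0, so P lies on C.
Step 2: partial derivatives
  f_x(x, y) = 2, f_y(x, y) = 4*y + 1.
  f_x(P) = 2, f_y(P) = 9 (gradient nonzero, so P is smooth).
Step 3: tangent line at P: 2·(x − 1) + 9·(y − 2) = 0.
Expanding: 2*x + 9*y - 20 = 0.


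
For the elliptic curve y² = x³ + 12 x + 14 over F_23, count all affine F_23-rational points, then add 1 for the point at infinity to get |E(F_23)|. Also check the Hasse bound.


Affine points = {(1, 2), (1, 21), (2, 0), (3, 10), (3, 13), (6, 7), (6, 16), (7, 2), (7, 21), (8, 1), (8, 22), (9, 0), (12, 0), (15, 2), (15, 21), (16, 1), (16, 22), (17, 5), (17, 18), (18, 6), (18, 17), (22, 1), (22, 22)}; affine count = 23; |E(F_23)| = 24.

Discriminant check: Δ ∝ 4a³ + 27b² = 4·12³ + 27·14² = 4·1728 + 27·196 ≡ 14 (mod 23). Nonzero ⇒ E is nonsingular.
For each x ∈ F_23, compute rhs = x³ + 12·x + 14 mod 23, then count y ∈ F_23 with y² ≡ rhs.
  x = 0: rhs = 14, matching y values: none (0 points).
  x = 1: rhs = 4, matching y values: 2, 21 (2 points).
  x = 2: rhs = 0, matching y values: 0 (1 points).
  x = 3: rhs = 8, matching y values: 10, 13 (2 points).
  x = 4: rhs = 11, matching y values: none (0 points).
  x = 5: rhs = 15, matching y values: none (0 points).
  x = 6: rhs = 3, matching y values: 7, 16 (2 points).
  x = 7: rhs = 4, matching y values: 2, 21 (2 points).
  x = 8: rhs = 1, matching y values: 1, 22 (2 points).
  x = 9: rhs = 0, matching y values: 0 (1 points).
  x = 10: rhs = 7, matching y values: none (0 points).
  x = 11: rhs = 5, matching y values: none (0 points).
  x = 12: rhs = 0, matching y values: 0 (1 points).
  x = 13: rhs = 21, matching y values: none (0 points).
  x = 14: rhs = 5, matching y values: none (0 points).
  x = 15: rhs = 4, matching y values: 2, 21 (2 points).
  x = 16: rhs = 1, matching y values: 1, 22 (2 points).
  x = 17: rhs = 2, matching y values: 5, 18 (2 points).
  x = 18: rhs = 13, matching y values: 6, 17 (2 points).
  x = 19: rhs = 17, matching y values: none (0 points).
  x = 20: rhs = 20, matching y values: none (0 points).
  x = 21: rhs = 5, matching y values: none (0 points).
  x = 22: rhs = 1, matching y values: 1, 22 (2 points).
Total affine count: 23.
Full point count |E(F_23)| = 23 + 1 = 24.
Hasse bound: |24 − (23+1)| = |0| = 0 ≤ 2√23 ≈ 9.5917 ✓.


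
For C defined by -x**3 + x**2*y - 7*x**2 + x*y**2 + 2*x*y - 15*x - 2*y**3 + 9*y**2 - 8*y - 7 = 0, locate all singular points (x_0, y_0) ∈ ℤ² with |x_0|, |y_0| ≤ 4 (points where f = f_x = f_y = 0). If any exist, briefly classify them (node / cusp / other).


Singular points: {(-2, 1)}; classification: cusp.

Compute partial derivatives:
  f_x = -3*x**2 + 2*x*y - 14*x + y**2 + 2*y - 15.
  f_y = x**2 + 2*x*y + 2*x - 6*y**2 + 18*y - 8.
Scan x_0 ∈ {−4, ..., 4}. For each x_0, f_y(x_0, y) is a polynomial in y; find its integer roots y ∈ {−4, ..., 4}, then test f_x and f at those candidates.
  x = -4: f_y(-4, y) = -6*y**2 + 10*y; vanishes at y ∈ {0}. (-4, 0): f_x = -7 ≠ 0.
  x = -3: f_y(-3, y) = -6*y**2 + 12*y - 5; no integer root y with |y| ≤ 4.
  x = -2: f_y(-2, y) = -6*y**2 + 14*y - 8; vanishes at y ∈ {1}. (-2, 1): f_x = 0, f = 0 — SINGULAR.
  x = -1: f_y(-1, y) = -6*y**2 + 16*y - 9; no integer root y with |y| ≤ 4.
  x = 0: f_y(0, y) = -6*y**2 + 18*y - 8; no integer root y with |y| ≤ 4.
  x = 1: f_y(1, y) = -6*y**2 + 20*y - 5; no integer root y with |y| ≤ 4.
  x = 2: f_y(2, y) = -6*y**2 + 22*y; vanishes at y ∈ {0}. (2, 0): f_x = -55 ≠ 0.
  x = 3: f_y(3, y) = -6*y**2 + 24*y + 7; no integer root y with |y| ≤ 4.
  x = 4: f_y(4, y) = -6*y**2 + 26*y + 16; no integer root y with |y| ≤ 4.
Only singular point on the grid: (-2, 1).
Classify: substitute x = -2 + u, y = 1 + v and expand: f = -u**3 + u**2*v + u*v**2 - 2*v**3 + v**2.
No constant or linear terms (consistent with a singular point). Quadratic part: v**2. Cubic part: -u**3 + u**2*v + u*v**2 - 2*v**3.
The quadratic part v**2 is a perfect square, so there is a single (double) tangent line v = 0, i.e. y = 1. Restricting the cubic part to that line (v = 0) leaves -u**3 ≠ 0, so f is not divisible by v and the branch is v² ≈ u**3 to lowest order — this is a cusp.
Classification: cusp.


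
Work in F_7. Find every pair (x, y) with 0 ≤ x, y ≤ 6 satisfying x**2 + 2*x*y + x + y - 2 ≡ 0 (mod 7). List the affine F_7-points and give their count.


Affine F_7-points: {(0, 2), (1, 0), (2, 2), (4, 5), (5, 0), (6, 5)}; count = 6.

For each of the 49 pairs (x, y) ∈ F_7², evaluate f(x, y) mod 7. Record the zeros.
  x = 0: [0↦5, 1↦6, 2↦0, 3↦1, 4↦2, 5↦3, 6↦4]  zeros at y ∈ {2}
  x = 1: [0↦0, 1↦3, 2↦6, 3↦2, 4↦5, 5↦1, 6↦4]  zeros at y ∈ {0}
  x = 2: [0↦4, 1↦2, 2↦0, 3↦5, 4↦3, 5↦1, 6↦6]  zeros at y ∈ {2}
  x = 3: [0↦3, 1↦3, 2↦3, 3↦3, 4↦3, 5↦3, 6↦3]  zeros at y ∈ ∅
  x = 4: [0↦4, 1↦6, 2↦1, 3↦3, 4↦5, 5↦0, 6↦2]  zeros at y ∈ {5}
  x = 5: [0↦0, 1↦4, 2↦1, 3↦5, 4↦2, 5↦6, 6↦3]  zeros at y ∈ {0}
  x = 6: [0↦5, 1↦4, 2↦3, 3↦2, 4↦1, 5↦0, 6↦6]  zeros at y ∈ {5}
Collecting zeros: affine points = {(0, 2), (1, 0), (2, 2), (4, 5), (5, 0), (6, 5)}.
Total count |C(F_7)_aff| = 6.


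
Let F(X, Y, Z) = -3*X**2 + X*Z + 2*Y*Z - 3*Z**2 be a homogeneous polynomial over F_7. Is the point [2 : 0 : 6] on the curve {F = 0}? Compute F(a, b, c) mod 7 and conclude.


F(2,0,6) ≡ 4 (mod 7); P is NOT on the curve.

Evaluate F(2, 0, 6) term-by-term (mod 7).
  -3*X**2 ↦ -3·4·1·1 = -12
  X*Z ↦ 1·2·1·6 = 12
  2*Y*Z ↦ 2·1·0·6 = 0
  -3*Z**2 ↦ -3·1·1·36 = -108
Sum: F(2, 0, 6) = (-12) + (12) + (0) + (-108) = -108.
Reducing mod 7: -108 ≡ 4 (mod 7).
Since F(a, b, c) ≡ 4 ≠ 0 (mod 7), P does NOT lie on the curve.


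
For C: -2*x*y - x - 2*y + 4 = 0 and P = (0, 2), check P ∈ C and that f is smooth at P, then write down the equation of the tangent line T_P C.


Tangent line at P: -5*x - 2*y + 4 = 0.

Step 1: f(0, 2) = 0, so P lies on C.
Step 2: partial derivatives
  f_x(x, y) = -2*y - 1, f_y(x, y) = -2*x - 2.
  f_x(P) = -5, f_y(P) = -2 (gradient nonzero, so P is smooth).
Step 3: tangent line at P: -5·(x − 0) + -2·(y − 2) = 0.
Expanding: -5*x - 2*y + 4 = 0.


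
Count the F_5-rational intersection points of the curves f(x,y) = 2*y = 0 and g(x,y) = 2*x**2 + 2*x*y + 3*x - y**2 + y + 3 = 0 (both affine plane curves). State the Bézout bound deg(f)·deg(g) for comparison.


Common zeros: {(3, 0)}; count = 1; Bézout bound = 2.

deg(f) = 1, deg(g) = 2, so Bézout bound = 2.
Scan x ∈ F_5. For each x, list the y ∈ F_5 with f(x, y) ≡ 0 and those with g(x, y) ≡ 0 (mod 5); the common zeros in that column are the intersection.
  x = 0: f ≡ 0 at y ∈ {0}; g ≡ 0 at y ∈ ∅; common: ∅.
  x = 1: f ≡ 0 at y ∈ {0}; g ≡ 0 at y ∈ {1, 2}; common: ∅.
  x = 2: f ≡ 0 at y ∈ {0}; g ≡ 0 at y ∈ ∅; common: ∅.
  x = 3: f ≡ 0 at y ∈ {0}; g ≡ 0 at y ∈ {0, 2}; common: {0}.
  x = 4: f ≡ 0 at y ∈ {0}; g ≡ 0 at y ∈ {1, 3}; common: ∅.
Collecting: common zeros = {(3, 0)}, so the count is 1.
Comparison with the Bézout bound: 1 ≤ 2 = deg(f)·deg(g), as expected for curves with no common component (the affine F_5-count falls short of the bound because intersections may lie at infinity, over extension fields, or carry multiplicity).


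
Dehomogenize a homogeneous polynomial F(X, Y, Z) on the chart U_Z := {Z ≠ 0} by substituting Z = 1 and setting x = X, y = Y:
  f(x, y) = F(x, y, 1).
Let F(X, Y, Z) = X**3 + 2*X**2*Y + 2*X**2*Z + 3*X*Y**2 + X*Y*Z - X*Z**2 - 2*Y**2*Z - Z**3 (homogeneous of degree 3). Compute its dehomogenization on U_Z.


f(x, y) = x**3 + 2*x**2*y + 2*x**2 + 3*x*y**2 + x*y - x - 2*y**2 - 1

On U_Z we set Z = 1. Each monomial c·X^i·Y^j·Z^k in F becomes c·x^i·y^j·1^k = c·x^i·y^j.
Substituting Z = 1: F(X, Y, 1) = x**3 + 2*x**2*y + 2*x**2 + 3*x*y**2 + x*y - x - 2*y**2 - 1.
Note: deg(f) ≤ deg(F) = 3; strict inequality happens when F is divisible by Z (lost terms).


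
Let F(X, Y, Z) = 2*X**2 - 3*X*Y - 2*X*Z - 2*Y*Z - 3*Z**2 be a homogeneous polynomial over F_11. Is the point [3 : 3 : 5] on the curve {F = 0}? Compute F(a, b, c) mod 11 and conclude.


F(3,3,5) ≡ 10 (mod 11); P is NOT on the curve.

Evaluate F(3, 3, 5) term-by-term (mod 11).
  2*X**2 ↦ 2·9·1·1 = 18
  -3*X*Y ↦ -3·3·3·1 = -27
  -2*X*Z ↦ -2·3·1·5 = -30
  -2*Y*Z ↦ -2·1·3·5 = -30
  -3*Z**2 ↦ -3·1·1·25 = -75
Sum: F(3, 3, 5) = (18) + (-27) + (-30) + (-30) + (-75) = -144.
Reducing mod 11: -144 ≡ 10 (mod 11).
Since F(a, b, c) ≡ 10 ≠ 0 (mod 11), P does NOT lie on the curve.


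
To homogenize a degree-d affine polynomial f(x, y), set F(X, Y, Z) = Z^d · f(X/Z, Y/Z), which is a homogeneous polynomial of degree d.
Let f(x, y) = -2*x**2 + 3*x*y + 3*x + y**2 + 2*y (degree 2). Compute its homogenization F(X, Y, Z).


F(X, Y, Z) = -2*X**2 + 3*X*Y + 3*X*Z + Y**2 + 2*Y*Z

deg(f) = 2.
Substitute x = X/Z, y = Y/Z into f, then multiply by Z^2.
  monomial -2·x^2·y^0 ↦ -2·X^2·Y^0·Z^0.
  monomial 3·x^1·y^1 ↦ 3·X^1·Y^1·Z^0.
  monomial 3·x^1·y^0 ↦ 3·X^1·Y^0·Z^1.
  monomial 1·x^0·y^2 ↦ 1·X^0·Y^2·Z^0.
  monomial 2·x^0·y^1 ↦ 2·X^0·Y^1·Z^1.
Collecting: F(X, Y, Z) = -2*X**2 + 3*X*Y + 3*X*Z + Y**2 + 2*Y*Z.


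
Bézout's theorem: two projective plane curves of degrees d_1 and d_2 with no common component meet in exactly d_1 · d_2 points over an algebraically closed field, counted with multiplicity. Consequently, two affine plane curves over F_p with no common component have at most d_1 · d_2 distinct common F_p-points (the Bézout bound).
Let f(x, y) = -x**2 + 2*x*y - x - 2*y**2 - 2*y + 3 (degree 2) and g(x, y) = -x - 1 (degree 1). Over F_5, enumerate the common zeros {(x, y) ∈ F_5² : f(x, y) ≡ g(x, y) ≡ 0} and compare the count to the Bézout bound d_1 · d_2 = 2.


Common zeros: {(4, 4)}; count = 1; Bézout bound = 2.

deg(f) = 2, deg(g) = 1, so Bézout bound = 2.
Scan x ∈ F_5. For each x, list the y ∈ F_5 with f(x, y) ≡ 0 and those with g(x, y) ≡ 0 (mod 5); the common zeros in that column are the intersection.
  x = 0: f ≡ 0 at y ∈ ∅; g ≡ 0 at y ∈ ∅; common: ∅.
  x = 1: f ≡ 0 at y ∈ ∅; g ≡ 0 at y ∈ ∅; common: ∅.
  x = 2: f ≡ 0 at y ∈ {3}; g ≡ 0 at y ∈ ∅; common: ∅.
  x = 3: f ≡ 0 at y ∈ {3, 4}; g ≡ 0 at y ∈ ∅; common: ∅.
  x = 4: f ≡ 0 at y ∈ {4}; g ≡ 0 at y ∈ {0, 1, 2, 3, 4}; common: {4}.
Collecting: common zeros = {(4, 4)}, so the count is 1.
Comparison with the Bézout bound: 1 ≤ 2 = deg(f)·deg(g), as expected for curves with no common component (the affine F_5-count falls short of the bound because intersections may lie at infinity, over extension fields, or carry multiplicity).


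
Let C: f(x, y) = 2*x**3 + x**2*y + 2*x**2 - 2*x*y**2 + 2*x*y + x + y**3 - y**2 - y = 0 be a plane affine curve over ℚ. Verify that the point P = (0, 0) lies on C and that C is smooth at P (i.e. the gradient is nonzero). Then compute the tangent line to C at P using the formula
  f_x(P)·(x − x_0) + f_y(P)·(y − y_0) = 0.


Tangent line at P: x - y = 0.

Step 1: f(0, 0) = 0, so P lies on C.
Step 2: partial derivatives
  f_x(x, y) = 6*x**2 + 2*x*y + 4*x - 2*y**2 + 2*y + 1, f_y(x, y) = x**2 - 4*x*y + 2*x + 3*y**2 - 2*y - 1.
  f_x(P) = 1, f_y(P) = -1 (gradient nonzero, so P is smooth).
Step 3: tangent line at P: 1·(x − 0) + -1·(y − 0) = 0.
Expanding: x - y = 0.


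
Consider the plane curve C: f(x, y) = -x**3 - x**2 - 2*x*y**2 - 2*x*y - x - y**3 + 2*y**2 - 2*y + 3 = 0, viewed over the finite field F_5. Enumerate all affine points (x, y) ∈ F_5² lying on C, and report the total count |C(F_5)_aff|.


Affine F_5-points: {(1, 0), (1, 1), (1, 4), (2, 1)}; count = 4.

For each of the 25 pairs (x, y) ∈ F_5², evaluate f(x, y) mod 5. Record the zeros.
  x = 0: [0↦3, 1↦2, 2↦4, 3↦3, 4↦3]  zeros at y ∈ ∅
  x = 1: [0↦0, 1↦0, 2↦4, 3↦1, 4↦0]  zeros at y ∈ {0, 1, 4}
  x = 2: [0↦4, 1↦0, 2↦1, 3↦1, 4↦4]  zeros at y ∈ {1}
  x = 3: [0↦4, 1↦1, 2↦4, 3↦2, 4↦4]  zeros at y ∈ ∅
  x = 4: [0↦4, 1↦2, 2↦2, 3↦3, 4↦4]  zeros at y ∈ ∅
Collecting zeros: affine points = {(1, 0), (1, 1), (1, 4), (2, 1)}.
Total count |C(F_5)_aff| = 4.


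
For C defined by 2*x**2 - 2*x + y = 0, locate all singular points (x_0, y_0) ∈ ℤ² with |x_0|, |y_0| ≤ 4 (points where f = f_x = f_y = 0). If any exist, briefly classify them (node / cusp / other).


No singular points in the scanned grid; C is smooth there.

Compute partial derivatives:
  f_x = 4*x - 2.
  f_y = 1.
f_y = 1 is a nonzero constant, so f_y never vanishes: no point (x, y) can satisfy f = f_x = f_y = 0. In particular no (x, y) ∈ {−4, ..., 4}² is singular; the curve is smooth.


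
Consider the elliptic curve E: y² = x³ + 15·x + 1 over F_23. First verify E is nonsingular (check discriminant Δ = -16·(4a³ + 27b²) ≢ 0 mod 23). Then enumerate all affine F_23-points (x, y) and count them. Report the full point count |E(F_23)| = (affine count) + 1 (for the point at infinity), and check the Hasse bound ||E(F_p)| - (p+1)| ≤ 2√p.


Affine points = {(0, 1), (0, 22), (2, 4), (2, 19), (3, 2), (3, 21), (6, 10), (6, 13), (7, 9), (7, 14), (8, 9), (8, 14), (10, 1), (10, 22), (11, 5), (11, 18), (12, 0), (13, 1), (13, 22), (15, 6), (15, 17), (16, 6), (16, 17), (18, 10), (18, 13), (21, 3), (21, 20), (22, 10), (22, 13)}; affine count = 29; |E(F_23)| = 30.

Discriminant check: Δ ∝ 4a³ + 27b² = 4·15³ + 27·1² = 4·3375 + 27·1 ≡ 3 (mod 23). Nonzero ⇒ E is nonsingular.
For each x ∈ F_23, compute rhs = x³ + 15·x + 1 mod 23, then count y ∈ F_23 with y² ≡ rhs.
  x = 0: rhs = 1, matching y values: 1, 22 (2 points).
  x = 1: rhs = 17, matching y values: none (0 points).
  x = 2: rhs = 16, matching y values: 4, 19 (2 points).
  x = 3: rhs = 4, matching y values: 2, 21 (2 points).
  x = 4: rhs = 10, matching y values: none (0 points).
  x = 5: rhs = 17, matching y values: none (0 points).
  x = 6: rhs = 8, matching y values: 10, 13 (2 points).
  x = 7: rhs = 12, matching y values: 9, 14 (2 points).
  x = 8: rhs = 12, matching y values: 9, 14 (2 points).
  x = 9: rhs = 14, matching y values: none (0 points).
  x = 10: rhs = 1, matching y values: 1, 22 (2 points).
  x = 11: rhs = 2, matching y values: 5, 18 (2 points).
  x = 12: rhs = 0, matching y values: 0 (1 points).
  x = 13: rhs = 1, matching y values: 1, 22 (2 points).
  x = 14: rhs = 11, matching y values: none (0 points).
  x = 15: rhs = 13, matching y values: 6, 17 (2 points).
  x = 16: rhs = 13, matching y values: 6, 17 (2 points).
  x = 17: rhs = 17, matching y values: none (0 points).
  x = 18: rhs = 8, matching y values: 10, 13 (2 points).
  x = 19: rhs = 15, matching y values: none (0 points).
  x = 20: rhs = 21, matching y values: none (0 points).
  x = 21: rhs = 9, matching y values: 3, 20 (2 points).
  x = 22: rhs = 8, matching y values: 10, 13 (2 points).
Total affine count: 29.
Full point count |E(F_23)| = 29 + 1 = 30.
Hasse bound: |30 − (23+1)| = |6| = 6 ≤ 2√23 ≈ 9.5917 ✓.


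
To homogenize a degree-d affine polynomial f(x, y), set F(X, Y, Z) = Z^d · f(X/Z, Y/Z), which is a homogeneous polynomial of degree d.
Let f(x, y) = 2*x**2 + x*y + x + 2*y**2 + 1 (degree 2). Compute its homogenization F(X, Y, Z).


F(X, Y, Z) = 2*X**2 + X*Y + X*Z + 2*Y**2 + Z**2

deg(f) = 2.
Substitute x = X/Z, y = Y/Z into f, then multiply by Z^2.
  monomial 2·x^2·y^0 ↦ 2·X^2·Y^0·Z^0.
  monomial 1·x^1·y^1 ↦ 1·X^1·Y^1·Z^0.
  monomial 1·x^1·y^0 ↦ 1·X^1·Y^0·Z^1.
  monomial 2·x^0·y^2 ↦ 2·X^0·Y^2·Z^0.
  monomial 1·x^0·y^0 ↦ 1·X^0·Y^0·Z^2.
Collecting: F(X, Y, Z) = 2*X**2 + X*Y + X*Z + 2*Y**2 + Z**2.


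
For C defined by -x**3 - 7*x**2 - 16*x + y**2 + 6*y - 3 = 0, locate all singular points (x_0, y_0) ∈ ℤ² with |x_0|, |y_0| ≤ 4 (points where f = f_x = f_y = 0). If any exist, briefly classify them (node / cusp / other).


Singular points: {(-2, -3)}; classification: node.

Compute partial derivatives:
  f_x = -3*x**2 - 14*x - 16.
  f_y = 2*y + 6.
Scan x_0 ∈ {−4, ..., 4}. For each x_0, f_y(x_0, y) is a polynomial in y; find its integer roots y ∈ {−4, ..., 4}, then test f_x and f at those candidates.
  x = -4: f_y(-4, y) = 2*y + 6; vanishes at y ∈ {-3}. (-4, -3): f_x = -8 ≠ 0.
  x = -3: f_y(-3, y) = 2*y + 6; vanishes at y ∈ {-3}. (-3, -3): f_x = -1 ≠ 0.
  x = -2: f_y(-2, y) = 2*y + 6; vanishes at y ∈ {-3}. (-2, -3): f_x = 0, f = 0 — SINGULAR.
  x = -1: f_y(-1, y) = 2*y + 6; vanishes at y ∈ {-3}. (-1, -3): f_x = -5 ≠ 0.
  x = 0: f_y(0, y) = 2*y + 6; vanishes at y ∈ {-3}. (0, -3): f_x = -16 ≠ 0.
  x = 1: f_y(1, y) = 2*y + 6; vanishes at y ∈ {-3}. (1, -3): f_x = -33 ≠ 0.
  x = 2: f_y(2, y) = 2*y + 6; vanishes at y ∈ {-3}. (2, -3): f_x = -56 ≠ 0.
  x = 3: f_y(3, y) = 2*y + 6; vanishes at y ∈ {-3}. (3, -3): f_x = -85 ≠ 0.
  x = 4: f_y(4, y) = 2*y + 6; vanishes at y ∈ {-3}. (4, -3): f_x = -120 ≠ 0.
Only singular point on the grid: (-2, -3).
Classify: substitute x = -2 + u, y = -3 + v and expand: f = -u**3 - u**2 + v**2.
No constant or linear terms (consistent with a singular point). Quadratic part: -u**2 + v**2. Cubic part: -u**3.
The quadratic part v**2 - u**2 = (v − u)(v + u) splits into two distinct linear factors, so there are two distinct tangent lines y − -3 = ±(x − -2) — this is a node (ordinary double point).
Classification: node.


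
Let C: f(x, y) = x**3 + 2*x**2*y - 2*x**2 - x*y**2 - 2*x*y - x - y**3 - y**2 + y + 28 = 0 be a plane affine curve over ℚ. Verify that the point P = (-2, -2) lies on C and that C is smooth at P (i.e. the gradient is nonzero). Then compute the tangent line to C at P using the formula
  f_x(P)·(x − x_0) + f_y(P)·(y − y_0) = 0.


Tangent line at P: 35*x - 3*y + 64 = 0.

Step 1: f(-2, -2) = 0, so P lies on C.
Step 2: partial derivatives
  f_x(x, y) = 3*x**2 + 4*x*y - 4*x - y**2 - 2*y - 1, f_y(x, y) = 2*x**2 - 2*x*y - 2*x - 3*y**2 - 2*y + 1.
  f_x(P) = 35, f_y(P) = -3 (gradient nonzero, so P is smooth).
Step 3: tangent line at P: 35·(x − -2) + -3·(y − -2) = 0.
Expanding: 35*x - 3*y + 64 = 0.


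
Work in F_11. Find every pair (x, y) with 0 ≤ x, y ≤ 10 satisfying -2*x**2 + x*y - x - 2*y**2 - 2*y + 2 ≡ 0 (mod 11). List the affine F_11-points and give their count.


Affine F_11-points: {(0, 3), (0, 7), (1, 2), (1, 3), (3, 7), (3, 10), (5, 2), (5, 5), (7, 9), (7, 10), (8, 5), (8, 9)}; count = 12.

For each of the 121 pairs (x, y) ∈ F_11², evaluate f(x, y) mod 11. Record the zeros.
  x = 0: [0↦2, 1↦9, 2↦1, 3↦0, 4↦6, 5↦8, 6↦6, 7↦0, 8↦1, 9↦9, 10↦2]  zeros at y ∈ {3, 7}
  x = 1: [0↦10, 1↦7, 2↦0, 3↦0, 4↦7, 5↦10, 6↦9, 7↦4, 8↦6, 9↦4, 10↦9]  zeros at y ∈ {2, 3}
  x = 2: [0↦3, 1↦1, 2↦6, 3↦7, 4↦4, 5↦8, 6↦8, 7↦4, 8↦7, 9↦6, 10↦1]  zeros at y ∈ ∅
  x = 3: [0↦3, 1↦2, 2↦8, 3↦10, 4↦8, 5↦2, 6↦3, 7↦0, 8↦4, 9↦4, 10↦0]  zeros at y ∈ {7, 10}
  x = 4: [0↦10, 1↦10, 2↦6, 3↦9, 4↦8, 5↦3, 6↦5, 7↦3, 8↦8, 9↦9, 10↦6]  zeros at y ∈ ∅
  x = 5: [0↦2, 1↦3, 2↦0, 3↦4, 4↦4, 5↦0, 6↦3, 7↦2, 8↦8, 9↦10, 10↦8]  zeros at y ∈ {2, 5}
  x = 6: [0↦1, 1↦3, 2↦1, 3↦6, 4↦7, 5↦4, 6↦8, 7↦8, 8↦4, 9↦7, 10↦6]  zeros at y ∈ ∅
  x = 7: [0↦7, 1↦10, 2↦9, 3↦4, 4↦6, 5↦4, 6↦9, 7↦10, 8↦7, 9↦0, 10↦0]  zeros at y ∈ {9, 10}
  x = 8: [0↦9, 1↦2, 2↦2, 3↦9, 4↦1, 5↦0, 6↦6, 7↦8, 8↦6, 9↦0, 10↦1]  zeros at y ∈ {5, 9}
  x = 9: [0↦7, 1↦1, 2↦2, 3↦10, 4↦3, 5↦3, 6↦10, 7↦2, 8↦1, 9↦7, 10↦9]  zeros at y ∈ ∅
  x = 10: [0↦1, 1↦7, 2↦9, 3↦7, 4↦1, 5↦2, 6↦10, 7↦3, 8↦3, 9↦10, 10↦2]  zeros at y ∈ ∅
Collecting zeros: affine points = {(0, 3), (0, 7), (1, 2), (1, 3), (3, 7), (3, 10), (5, 2), (5, 5), (7, 9), (7, 10), (8, 5), (8, 9)}.
Total count |C(F_11)_aff| = 12.
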